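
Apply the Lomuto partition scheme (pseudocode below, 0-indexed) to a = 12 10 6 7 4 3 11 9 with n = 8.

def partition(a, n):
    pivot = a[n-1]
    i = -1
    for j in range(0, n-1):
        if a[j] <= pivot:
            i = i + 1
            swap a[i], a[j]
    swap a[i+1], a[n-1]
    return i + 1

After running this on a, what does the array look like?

pivot=9, i=-1
j=0: 12>9, skip
j=1: 10>9, skip
j=2: 6≤9, i=0, swap(0,2) ⇒ 6 10 12 7 4 3 11 9
j=3: 7≤9, i=1, swap(1,3) ⇒ 6 7 12 10 4 3 11 9
j=4: 4≤9, i=2, swap(2,4) ⇒ 6 7 4 10 12 3 11 9
j=5: 3≤9, i=3, swap(3,5) ⇒ 6 7 4 3 12 10 11 9
j=6: 11>9, skip
swap(4,7) ⇒ 6 7 4 3 9 10 11 12; return 4

6 7 4 3 9 10 11 12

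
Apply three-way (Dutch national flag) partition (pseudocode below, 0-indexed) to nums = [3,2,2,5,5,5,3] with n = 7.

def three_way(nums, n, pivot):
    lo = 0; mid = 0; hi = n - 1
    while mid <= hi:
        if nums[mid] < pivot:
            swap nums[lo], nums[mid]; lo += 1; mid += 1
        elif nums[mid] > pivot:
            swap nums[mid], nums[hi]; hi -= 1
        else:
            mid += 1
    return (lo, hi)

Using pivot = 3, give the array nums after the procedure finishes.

[2,2,3,3,5,5,5]

lo=0 mid=0 hi=6
3=3: mid=1
2<3: swap(0,1), lo=1 mid=2 ⇒ [2,3,2,5,5,5,3]
2<3: swap(1,2), lo=2 mid=3 ⇒ [2,2,3,5,5,5,3]
5>3: swap(3,6), hi=5 ⇒ [2,2,3,3,5,5,5]
3=3: mid=4
5>3: swap(4,5), hi=4 ⇒ [2,2,3,3,5,5,5]
5>3: swap(4,4), hi=3 ⇒ [2,2,3,3,5,5,5]
done. lo=2 hi=3; nums=[2,2,3,3,5,5,5]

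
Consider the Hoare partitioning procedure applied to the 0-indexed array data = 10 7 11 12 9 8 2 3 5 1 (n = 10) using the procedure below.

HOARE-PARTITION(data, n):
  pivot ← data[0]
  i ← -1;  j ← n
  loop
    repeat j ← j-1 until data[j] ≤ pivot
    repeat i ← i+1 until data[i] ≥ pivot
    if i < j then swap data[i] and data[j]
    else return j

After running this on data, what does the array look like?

pivot = data[0] = 10; i = -1, j = 10
j→9 (data[9]=1≤10), i→0 (data[0]=10≥10); i<j, swap → 1 7 11 12 9 8 2 3 5 10
j→8 (data[8]=5≤10), i→2 (data[2]=11≥10); i<j, swap → 1 7 5 12 9 8 2 3 11 10
j→7 (data[7]=3≤10), i→3 (data[3]=12≥10); i<j, swap → 1 7 5 3 9 8 2 12 11 10
j→6, i→7; i≥j, return j=6. data = 1 7 5 3 9 8 2 12 11 10

1 7 5 3 9 8 2 12 11 10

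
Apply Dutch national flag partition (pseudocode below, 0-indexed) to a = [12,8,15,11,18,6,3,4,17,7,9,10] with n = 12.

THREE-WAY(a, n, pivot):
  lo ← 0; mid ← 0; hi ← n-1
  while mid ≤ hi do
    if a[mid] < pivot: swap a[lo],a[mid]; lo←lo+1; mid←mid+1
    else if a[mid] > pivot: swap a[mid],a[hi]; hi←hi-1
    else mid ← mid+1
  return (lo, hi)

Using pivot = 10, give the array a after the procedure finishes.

pivot = 10; lo=0, mid=0, hi=11
a[mid]=12>10: swap a[0],a[11]; hi=10 → [10,8,15,11,18,6,3,4,17,7,9,12]
a[mid]=10=10: mid=1
a[mid]=8<10: swap a[0],a[1]; lo=1,mid=2 → [8,10,15,11,18,6,3,4,17,7,9,12]
a[mid]=15>10: swap a[2],a[10]; hi=9 → [8,10,9,11,18,6,3,4,17,7,15,12]
a[mid]=9<10: swap a[1],a[2]; lo=2,mid=3 → [8,9,10,11,18,6,3,4,17,7,15,12]
a[mid]=11>10: swap a[3],a[9]; hi=8 → [8,9,10,7,18,6,3,4,17,11,15,12]
a[mid]=7<10: swap a[2],a[3]; lo=3,mid=4 → [8,9,7,10,18,6,3,4,17,11,15,12]
a[mid]=18>10: swap a[4],a[8]; hi=7 → [8,9,7,10,17,6,3,4,18,11,15,12]
a[mid]=17>10: swap a[4],a[7]; hi=6 → [8,9,7,10,4,6,3,17,18,11,15,12]
a[mid]=4<10: swap a[3],a[4]; lo=4,mid=5 → [8,9,7,4,10,6,3,17,18,11,15,12]
a[mid]=6<10: swap a[4],a[5]; lo=5,mid=6 → [8,9,7,4,6,10,3,17,18,11,15,12]
a[mid]=3<10: swap a[5],a[6]; lo=6,mid=7 → [8,9,7,4,6,3,10,17,18,11,15,12]
end: lo=6, hi=6; a = [8,9,7,4,6,3,10,17,18,11,15,12]

[8,9,7,4,6,3,10,17,18,11,15,12]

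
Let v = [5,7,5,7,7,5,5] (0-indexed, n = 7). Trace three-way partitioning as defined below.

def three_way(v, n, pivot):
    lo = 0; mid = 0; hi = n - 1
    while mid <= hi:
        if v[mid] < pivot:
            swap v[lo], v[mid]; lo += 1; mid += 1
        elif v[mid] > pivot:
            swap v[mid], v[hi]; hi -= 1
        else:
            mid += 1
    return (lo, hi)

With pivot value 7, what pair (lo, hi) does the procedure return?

(4, 6)

pivot = 7; lo=0, mid=0, hi=6
v[mid]=5<7: swap v[0],v[0]; lo=1,mid=1 → [5,7,5,7,7,5,5]
v[mid]=7=7: mid=2
v[mid]=5<7: swap v[1],v[2]; lo=2,mid=3 → [5,5,7,7,7,5,5]
v[mid]=7=7: mid=4
v[mid]=7=7: mid=5
v[mid]=5<7: swap v[2],v[5]; lo=3,mid=6 → [5,5,5,7,7,7,5]
v[mid]=5<7: swap v[3],v[6]; lo=4,mid=7 → [5,5,5,5,7,7,7]
end: lo=4, hi=6; v = [5,5,5,5,7,7,7]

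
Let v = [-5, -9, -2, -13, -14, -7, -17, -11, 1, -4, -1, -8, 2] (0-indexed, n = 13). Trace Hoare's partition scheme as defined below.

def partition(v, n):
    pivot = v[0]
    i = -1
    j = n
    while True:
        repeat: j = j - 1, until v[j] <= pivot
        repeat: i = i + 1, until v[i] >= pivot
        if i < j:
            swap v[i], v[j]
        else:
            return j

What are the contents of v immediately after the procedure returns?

pivot=-5
j stops at 11 (-8), i stops at 0 (-5); swap ⇒ [-8, -9, -2, -13, -14, -7, -17, -11, 1, -4, -1, -5, 2]
j stops at 7 (-11), i stops at 2 (-2); swap ⇒ [-8, -9, -11, -13, -14, -7, -17, -2, 1, -4, -1, -5, 2]
j stops at 6, i stops at 7; i≥j ⇒ return 6. v=[-8, -9, -11, -13, -14, -7, -17, -2, 1, -4, -1, -5, 2]

[-8, -9, -11, -13, -14, -7, -17, -2, 1, -4, -1, -5, 2]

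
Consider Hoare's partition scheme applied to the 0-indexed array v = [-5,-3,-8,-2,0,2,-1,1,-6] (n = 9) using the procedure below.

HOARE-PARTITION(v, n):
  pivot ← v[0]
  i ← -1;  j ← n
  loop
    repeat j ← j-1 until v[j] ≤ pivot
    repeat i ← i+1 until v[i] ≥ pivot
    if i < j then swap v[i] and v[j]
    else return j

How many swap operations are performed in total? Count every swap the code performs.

pivot=-5
j stops at 8 (-6), i stops at 0 (-5); swap ⇒ [-6,-3,-8,-2,0,2,-1,1,-5]
j stops at 2 (-8), i stops at 1 (-3); swap ⇒ [-6,-8,-3,-2,0,2,-1,1,-5]
j stops at 1, i stops at 2; i≥j ⇒ return 1. v=[-6,-8,-3,-2,0,2,-1,1,-5]

2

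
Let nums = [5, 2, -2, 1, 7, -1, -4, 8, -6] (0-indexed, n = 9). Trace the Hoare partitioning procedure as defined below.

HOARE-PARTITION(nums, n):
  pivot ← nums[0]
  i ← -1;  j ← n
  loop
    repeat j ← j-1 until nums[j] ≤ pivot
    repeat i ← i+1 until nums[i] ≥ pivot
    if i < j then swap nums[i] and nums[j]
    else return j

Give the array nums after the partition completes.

pivot = nums[0] = 5; i = -1, j = 9
j→8 (nums[8]=-6≤5), i→0 (nums[0]=5≥5); i<j, swap → [-6, 2, -2, 1, 7, -1, -4, 8, 5]
j→6 (nums[6]=-4≤5), i→4 (nums[4]=7≥5); i<j, swap → [-6, 2, -2, 1, -4, -1, 7, 8, 5]
j→5, i→6; i≥j, return j=5. nums = [-6, 2, -2, 1, -4, -1, 7, 8, 5]

[-6, 2, -2, 1, -4, -1, 7, 8, 5]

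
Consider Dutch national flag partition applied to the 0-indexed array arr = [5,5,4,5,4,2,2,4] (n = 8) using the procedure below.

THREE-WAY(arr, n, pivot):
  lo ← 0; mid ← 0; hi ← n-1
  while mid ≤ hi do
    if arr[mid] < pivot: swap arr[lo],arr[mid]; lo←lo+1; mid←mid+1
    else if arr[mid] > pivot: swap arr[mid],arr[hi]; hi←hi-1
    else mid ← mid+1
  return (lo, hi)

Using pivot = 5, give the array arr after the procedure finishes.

pivot = 5; lo=0, mid=0, hi=7
arr[mid]=5=5: mid=1
arr[mid]=5=5: mid=2
arr[mid]=4<5: swap arr[0],arr[2]; lo=1,mid=3 → [4,5,5,5,4,2,2,4]
arr[mid]=5=5: mid=4
arr[mid]=4<5: swap arr[1],arr[4]; lo=2,mid=5 → [4,4,5,5,5,2,2,4]
arr[mid]=2<5: swap arr[2],arr[5]; lo=3,mid=6 → [4,4,2,5,5,5,2,4]
arr[mid]=2<5: swap arr[3],arr[6]; lo=4,mid=7 → [4,4,2,2,5,5,5,4]
arr[mid]=4<5: swap arr[4],arr[7]; lo=5,mid=8 → [4,4,2,2,4,5,5,5]
end: lo=5, hi=7; arr = [4,4,2,2,4,5,5,5]

[4,4,2,2,4,5,5,5]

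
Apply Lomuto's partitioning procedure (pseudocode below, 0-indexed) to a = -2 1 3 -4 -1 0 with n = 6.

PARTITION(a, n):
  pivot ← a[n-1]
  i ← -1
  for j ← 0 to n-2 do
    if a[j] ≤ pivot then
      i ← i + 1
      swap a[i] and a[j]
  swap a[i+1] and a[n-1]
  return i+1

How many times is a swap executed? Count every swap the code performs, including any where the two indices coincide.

pivot = a[5] = 0; i = -1
j=0: a[0]=-2 ≤ 0 → i=0, swap a[0],a[0] (no change) → -2 1 3 -4 -1 0
j=1: a[1]=1 > 0 → no swap
j=2: a[2]=3 > 0 → no swap
j=3: a[3]=-4 ≤ 0 → i=1, swap a[1],a[3] → -2 -4 3 1 -1 0
j=4: a[4]=-1 ≤ 0 → i=2, swap a[2],a[4] → -2 -4 -1 1 3 0
final swap a[3],a[5] → -2 -4 -1 0 3 1; return 3

4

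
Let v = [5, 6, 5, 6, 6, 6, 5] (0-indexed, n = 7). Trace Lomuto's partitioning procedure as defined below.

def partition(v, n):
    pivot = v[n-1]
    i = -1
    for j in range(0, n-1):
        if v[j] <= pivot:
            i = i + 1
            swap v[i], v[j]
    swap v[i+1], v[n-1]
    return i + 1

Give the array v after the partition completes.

[5, 5, 5, 6, 6, 6, 6]

pivot = v[6] = 5; i = -1
j=0: v[0]=5 ≤ 5 → i=0, swap v[0],v[0] (no change) → [5, 6, 5, 6, 6, 6, 5]
j=1: v[1]=6 > 5 → no swap
j=2: v[2]=5 ≤ 5 → i=1, swap v[1],v[2] → [5, 5, 6, 6, 6, 6, 5]
j=3: v[3]=6 > 5 → no swap
j=4: v[4]=6 > 5 → no swap
j=5: v[5]=6 > 5 → no swap
final swap v[2],v[6] → [5, 5, 5, 6, 6, 6, 6]; return 2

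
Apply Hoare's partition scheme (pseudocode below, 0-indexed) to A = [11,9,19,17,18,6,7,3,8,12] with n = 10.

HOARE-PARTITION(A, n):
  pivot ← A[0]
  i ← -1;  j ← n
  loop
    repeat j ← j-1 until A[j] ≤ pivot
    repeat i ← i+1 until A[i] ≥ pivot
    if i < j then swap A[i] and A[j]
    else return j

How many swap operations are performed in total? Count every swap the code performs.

pivot=11
j stops at 8 (8), i stops at 0 (11); swap ⇒ [8,9,19,17,18,6,7,3,11,12]
j stops at 7 (3), i stops at 2 (19); swap ⇒ [8,9,3,17,18,6,7,19,11,12]
j stops at 6 (7), i stops at 3 (17); swap ⇒ [8,9,3,7,18,6,17,19,11,12]
j stops at 5 (6), i stops at 4 (18); swap ⇒ [8,9,3,7,6,18,17,19,11,12]
j stops at 4, i stops at 5; i≥j ⇒ return 4. A=[8,9,3,7,6,18,17,19,11,12]

4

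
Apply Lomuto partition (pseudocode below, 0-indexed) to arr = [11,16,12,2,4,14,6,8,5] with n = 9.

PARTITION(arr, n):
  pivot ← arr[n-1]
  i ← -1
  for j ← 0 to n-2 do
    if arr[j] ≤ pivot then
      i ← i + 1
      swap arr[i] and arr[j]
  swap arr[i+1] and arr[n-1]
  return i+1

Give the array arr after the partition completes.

[2,4,5,11,16,14,6,8,12]

pivot = arr[8] = 5; i = -1
j=0: arr[0]=11 > 5 → no swap
j=1: arr[1]=16 > 5 → no swap
j=2: arr[2]=12 > 5 → no swap
j=3: arr[3]=2 ≤ 5 → i=0, swap arr[0],arr[3] → [2,16,12,11,4,14,6,8,5]
j=4: arr[4]=4 ≤ 5 → i=1, swap arr[1],arr[4] → [2,4,12,11,16,14,6,8,5]
j=5: arr[5]=14 > 5 → no swap
j=6: arr[6]=6 > 5 → no swap
j=7: arr[7]=8 > 5 → no swap
final swap arr[2],arr[8] → [2,4,5,11,16,14,6,8,12]; return 2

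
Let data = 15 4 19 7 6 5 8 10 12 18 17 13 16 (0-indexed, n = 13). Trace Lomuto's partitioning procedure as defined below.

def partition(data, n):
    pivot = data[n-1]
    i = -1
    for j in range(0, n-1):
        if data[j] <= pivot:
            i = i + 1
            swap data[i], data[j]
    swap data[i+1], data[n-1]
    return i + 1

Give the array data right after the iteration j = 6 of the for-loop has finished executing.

pivot = data[12] = 16; i = -1
j=0: data[0]=15 ≤ 16 → i=0, swap data[0],data[0] (no change) → 15 4 19 7 6 5 8 10 12 18 17 13 16
j=1: data[1]=4 ≤ 16 → i=1, swap data[1],data[1] (no change) → 15 4 19 7 6 5 8 10 12 18 17 13 16
j=2: data[2]=19 > 16 → no swap
j=3: data[3]=7 ≤ 16 → i=2, swap data[2],data[3] → 15 4 7 19 6 5 8 10 12 18 17 13 16
j=4: data[4]=6 ≤ 16 → i=3, swap data[3],data[4] → 15 4 7 6 19 5 8 10 12 18 17 13 16
j=5: data[5]=5 ≤ 16 → i=4, swap data[4],data[5] → 15 4 7 6 5 19 8 10 12 18 17 13 16
j=6: data[6]=8 ≤ 16 → i=5, swap data[5],data[6] → 15 4 7 6 5 8 19 10 12 18 17 13 16
(after j=6) data = 15 4 7 6 5 8 19 10 12 18 17 13 16

15 4 7 6 5 8 19 10 12 18 17 13 16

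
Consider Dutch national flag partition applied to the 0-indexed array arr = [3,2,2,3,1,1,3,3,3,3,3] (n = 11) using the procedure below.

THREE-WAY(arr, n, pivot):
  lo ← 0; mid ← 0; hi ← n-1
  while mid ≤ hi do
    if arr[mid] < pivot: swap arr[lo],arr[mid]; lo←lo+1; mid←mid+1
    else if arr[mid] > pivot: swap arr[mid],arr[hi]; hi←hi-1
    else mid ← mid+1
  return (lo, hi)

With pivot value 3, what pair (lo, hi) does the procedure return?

(4, 10)

pivot = 3; lo=0, mid=0, hi=10
arr[mid]=3=3: mid=1
arr[mid]=2<3: swap arr[0],arr[1]; lo=1,mid=2 → [2,3,2,3,1,1,3,3,3,3,3]
arr[mid]=2<3: swap arr[1],arr[2]; lo=2,mid=3 → [2,2,3,3,1,1,3,3,3,3,3]
arr[mid]=3=3: mid=4
arr[mid]=1<3: swap arr[2],arr[4]; lo=3,mid=5 → [2,2,1,3,3,1,3,3,3,3,3]
arr[mid]=1<3: swap arr[3],arr[5]; lo=4,mid=6 → [2,2,1,1,3,3,3,3,3,3,3]
arr[mid]=3=3: mid=7
arr[mid]=3=3: mid=8
arr[mid]=3=3: mid=9
arr[mid]=3=3: mid=10
arr[mid]=3=3: mid=11
end: lo=4, hi=10; arr = [2,2,1,1,3,3,3,3,3,3,3]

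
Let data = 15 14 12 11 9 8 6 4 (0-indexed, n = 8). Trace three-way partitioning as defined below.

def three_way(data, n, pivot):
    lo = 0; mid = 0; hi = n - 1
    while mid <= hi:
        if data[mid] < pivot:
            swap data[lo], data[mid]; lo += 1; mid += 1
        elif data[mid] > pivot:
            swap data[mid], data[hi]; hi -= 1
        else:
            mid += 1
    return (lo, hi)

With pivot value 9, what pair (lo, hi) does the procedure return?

(3, 3)

pivot = 9; lo=0, mid=0, hi=7
data[mid]=15>9: swap data[0],data[7]; hi=6 → 4 14 12 11 9 8 6 15
data[mid]=4<9: swap data[0],data[0]; lo=1,mid=1 → 4 14 12 11 9 8 6 15
data[mid]=14>9: swap data[1],data[6]; hi=5 → 4 6 12 11 9 8 14 15
data[mid]=6<9: swap data[1],data[1]; lo=2,mid=2 → 4 6 12 11 9 8 14 15
data[mid]=12>9: swap data[2],data[5]; hi=4 → 4 6 8 11 9 12 14 15
data[mid]=8<9: swap data[2],data[2]; lo=3,mid=3 → 4 6 8 11 9 12 14 15
data[mid]=11>9: swap data[3],data[4]; hi=3 → 4 6 8 9 11 12 14 15
data[mid]=9=9: mid=4
end: lo=3, hi=3; data = 4 6 8 9 11 12 14 15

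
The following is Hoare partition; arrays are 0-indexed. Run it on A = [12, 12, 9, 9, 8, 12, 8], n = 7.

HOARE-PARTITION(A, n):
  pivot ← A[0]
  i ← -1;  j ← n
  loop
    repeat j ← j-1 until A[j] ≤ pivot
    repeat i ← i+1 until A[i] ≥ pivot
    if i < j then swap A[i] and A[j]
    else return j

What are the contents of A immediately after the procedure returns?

pivot = A[0] = 12; i = -1, j = 7
j→6 (A[6]=8≤12), i→0 (A[0]=12≥12); i<j, swap → [8, 12, 9, 9, 8, 12, 12]
j→5 (A[5]=12≤12), i→1 (A[1]=12≥12); i<j, swap → [8, 12, 9, 9, 8, 12, 12]
j→4, i→5; i≥j, return j=4. A = [8, 12, 9, 9, 8, 12, 12]

[8, 12, 9, 9, 8, 12, 12]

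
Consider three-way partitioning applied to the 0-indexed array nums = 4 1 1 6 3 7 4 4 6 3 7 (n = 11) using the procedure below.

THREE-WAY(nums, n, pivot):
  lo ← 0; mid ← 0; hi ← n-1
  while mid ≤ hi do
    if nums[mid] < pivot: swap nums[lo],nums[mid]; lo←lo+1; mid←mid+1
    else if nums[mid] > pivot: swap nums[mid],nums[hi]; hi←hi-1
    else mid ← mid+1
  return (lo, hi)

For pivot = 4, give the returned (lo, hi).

pivot = 4; lo=0, mid=0, hi=10
nums[mid]=4=4: mid=1
nums[mid]=1<4: swap nums[0],nums[1]; lo=1,mid=2 → 1 4 1 6 3 7 4 4 6 3 7
nums[mid]=1<4: swap nums[1],nums[2]; lo=2,mid=3 → 1 1 4 6 3 7 4 4 6 3 7
nums[mid]=6>4: swap nums[3],nums[10]; hi=9 → 1 1 4 7 3 7 4 4 6 3 6
nums[mid]=7>4: swap nums[3],nums[9]; hi=8 → 1 1 4 3 3 7 4 4 6 7 6
nums[mid]=3<4: swap nums[2],nums[3]; lo=3,mid=4 → 1 1 3 4 3 7 4 4 6 7 6
nums[mid]=3<4: swap nums[3],nums[4]; lo=4,mid=5 → 1 1 3 3 4 7 4 4 6 7 6
nums[mid]=7>4: swap nums[5],nums[8]; hi=7 → 1 1 3 3 4 6 4 4 7 7 6
nums[mid]=6>4: swap nums[5],nums[7]; hi=6 → 1 1 3 3 4 4 4 6 7 7 6
nums[mid]=4=4: mid=6
nums[mid]=4=4: mid=7
end: lo=4, hi=6; nums = 1 1 3 3 4 4 4 6 7 7 6

(4, 6)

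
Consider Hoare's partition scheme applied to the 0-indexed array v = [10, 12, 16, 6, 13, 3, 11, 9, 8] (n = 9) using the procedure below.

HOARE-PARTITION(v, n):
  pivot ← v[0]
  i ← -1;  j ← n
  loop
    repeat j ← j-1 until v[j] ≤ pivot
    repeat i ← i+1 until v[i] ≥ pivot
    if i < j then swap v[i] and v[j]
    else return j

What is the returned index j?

3

pivot=10
j stops at 8 (8), i stops at 0 (10); swap ⇒ [8, 12, 16, 6, 13, 3, 11, 9, 10]
j stops at 7 (9), i stops at 1 (12); swap ⇒ [8, 9, 16, 6, 13, 3, 11, 12, 10]
j stops at 5 (3), i stops at 2 (16); swap ⇒ [8, 9, 3, 6, 13, 16, 11, 12, 10]
j stops at 3, i stops at 4; i≥j ⇒ return 3. v=[8, 9, 3, 6, 13, 16, 11, 12, 10]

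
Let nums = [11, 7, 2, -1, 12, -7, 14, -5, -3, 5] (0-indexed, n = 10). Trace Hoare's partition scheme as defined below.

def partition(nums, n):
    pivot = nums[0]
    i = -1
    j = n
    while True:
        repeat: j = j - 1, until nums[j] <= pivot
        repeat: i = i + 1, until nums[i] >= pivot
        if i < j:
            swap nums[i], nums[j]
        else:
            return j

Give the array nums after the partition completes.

[5, 7, 2, -1, -3, -7, -5, 14, 12, 11]

pivot=11
j stops at 9 (5), i stops at 0 (11); swap ⇒ [5, 7, 2, -1, 12, -7, 14, -5, -3, 11]
j stops at 8 (-3), i stops at 4 (12); swap ⇒ [5, 7, 2, -1, -3, -7, 14, -5, 12, 11]
j stops at 7 (-5), i stops at 6 (14); swap ⇒ [5, 7, 2, -1, -3, -7, -5, 14, 12, 11]
j stops at 6, i stops at 7; i≥j ⇒ return 6. nums=[5, 7, 2, -1, -3, -7, -5, 14, 12, 11]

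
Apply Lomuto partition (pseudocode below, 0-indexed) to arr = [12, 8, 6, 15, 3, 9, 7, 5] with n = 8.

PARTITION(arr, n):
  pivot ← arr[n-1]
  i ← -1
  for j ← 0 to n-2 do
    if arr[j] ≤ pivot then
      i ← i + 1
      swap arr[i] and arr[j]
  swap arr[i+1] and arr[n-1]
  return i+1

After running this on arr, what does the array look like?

pivot=5, i=-1
j=0: 12>5, skip
j=1: 8>5, skip
j=2: 6>5, skip
j=3: 15>5, skip
j=4: 3≤5, i=0, swap(0,4) ⇒ [3, 8, 6, 15, 12, 9, 7, 5]
j=5: 9>5, skip
j=6: 7>5, skip
swap(1,7) ⇒ [3, 5, 6, 15, 12, 9, 7, 8]; return 1

[3, 5, 6, 15, 12, 9, 7, 8]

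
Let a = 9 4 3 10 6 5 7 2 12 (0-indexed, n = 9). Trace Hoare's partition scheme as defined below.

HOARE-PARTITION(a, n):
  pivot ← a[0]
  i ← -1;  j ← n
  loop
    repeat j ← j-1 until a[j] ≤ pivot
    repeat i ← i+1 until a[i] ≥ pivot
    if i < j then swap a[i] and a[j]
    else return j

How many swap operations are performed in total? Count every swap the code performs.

pivot=9
j stops at 7 (2), i stops at 0 (9); swap ⇒ 2 4 3 10 6 5 7 9 12
j stops at 6 (7), i stops at 3 (10); swap ⇒ 2 4 3 7 6 5 10 9 12
j stops at 5, i stops at 6; i≥j ⇒ return 5. a=2 4 3 7 6 5 10 9 12

2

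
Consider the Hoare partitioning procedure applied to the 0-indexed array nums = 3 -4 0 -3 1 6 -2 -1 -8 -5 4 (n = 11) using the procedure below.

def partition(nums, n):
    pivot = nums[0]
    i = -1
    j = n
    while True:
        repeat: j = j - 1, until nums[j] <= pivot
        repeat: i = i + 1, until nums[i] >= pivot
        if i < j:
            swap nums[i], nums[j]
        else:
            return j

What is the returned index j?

pivot = nums[0] = 3; i = -1, j = 11
j→9 (nums[9]=-5≤3), i→0 (nums[0]=3≥3); i<j, swap → -5 -4 0 -3 1 6 -2 -1 -8 3 4
j→8 (nums[8]=-8≤3), i→5 (nums[5]=6≥3); i<j, swap → -5 -4 0 -3 1 -8 -2 -1 6 3 4
j→7, i→8; i≥j, return j=7. nums = -5 -4 0 -3 1 -8 -2 -1 6 3 4

7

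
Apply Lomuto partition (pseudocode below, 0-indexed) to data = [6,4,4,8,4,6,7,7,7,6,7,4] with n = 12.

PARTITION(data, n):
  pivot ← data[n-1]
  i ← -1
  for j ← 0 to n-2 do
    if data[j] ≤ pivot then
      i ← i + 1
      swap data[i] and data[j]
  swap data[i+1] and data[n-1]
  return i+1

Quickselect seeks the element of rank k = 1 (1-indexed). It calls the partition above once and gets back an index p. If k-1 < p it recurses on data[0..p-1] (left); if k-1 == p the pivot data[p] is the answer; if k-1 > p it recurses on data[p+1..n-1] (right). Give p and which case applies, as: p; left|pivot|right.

pivot = data[11] = 4; i = -1
j=0: data[0]=6 > 4 → no swap
j=1: data[1]=4 ≤ 4 → i=0, swap data[0],data[1] → [4,6,4,8,4,6,7,7,7,6,7,4]
j=2: data[2]=4 ≤ 4 → i=1, swap data[1],data[2] → [4,4,6,8,4,6,7,7,7,6,7,4]
j=3: data[3]=8 > 4 → no swap
j=4: data[4]=4 ≤ 4 → i=2, swap data[2],data[4] → [4,4,4,8,6,6,7,7,7,6,7,4]
j=5: data[5]=6 > 4 → no swap
j=6: data[6]=7 > 4 → no swap
j=7: data[7]=7 > 4 → no swap
j=8: data[8]=7 > 4 → no swap
j=9: data[9]=6 > 4 → no swap
j=10: data[10]=7 > 4 → no swap
final swap data[3],data[11] → [4,4,4,4,6,6,7,7,7,6,7,8]; return 3
p = 3; k-1 = 0 < 3 ⇒ left

3; left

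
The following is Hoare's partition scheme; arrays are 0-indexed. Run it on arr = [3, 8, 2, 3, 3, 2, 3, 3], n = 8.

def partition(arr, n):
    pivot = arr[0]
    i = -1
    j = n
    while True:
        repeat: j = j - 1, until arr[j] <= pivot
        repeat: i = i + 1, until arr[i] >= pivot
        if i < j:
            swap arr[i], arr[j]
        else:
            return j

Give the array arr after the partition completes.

[3, 3, 2, 2, 3, 3, 8, 3]

pivot=3
j stops at 7 (3), i stops at 0 (3); swap ⇒ [3, 8, 2, 3, 3, 2, 3, 3]
j stops at 6 (3), i stops at 1 (8); swap ⇒ [3, 3, 2, 3, 3, 2, 8, 3]
j stops at 5 (2), i stops at 3 (3); swap ⇒ [3, 3, 2, 2, 3, 3, 8, 3]
j stops at 4, i stops at 4; i≥j ⇒ return 4. arr=[3, 3, 2, 2, 3, 3, 8, 3]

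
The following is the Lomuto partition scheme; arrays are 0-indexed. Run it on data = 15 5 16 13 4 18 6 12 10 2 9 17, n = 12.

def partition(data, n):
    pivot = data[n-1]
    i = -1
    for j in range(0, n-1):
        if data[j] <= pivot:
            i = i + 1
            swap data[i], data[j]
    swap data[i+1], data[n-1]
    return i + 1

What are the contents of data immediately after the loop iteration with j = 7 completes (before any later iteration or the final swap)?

pivot = data[11] = 17; i = -1
j=0: data[0]=15 ≤ 17 → i=0, swap data[0],data[0] (no change) → 15 5 16 13 4 18 6 12 10 2 9 17
j=1: data[1]=5 ≤ 17 → i=1, swap data[1],data[1] (no change) → 15 5 16 13 4 18 6 12 10 2 9 17
j=2: data[2]=16 ≤ 17 → i=2, swap data[2],data[2] (no change) → 15 5 16 13 4 18 6 12 10 2 9 17
j=3: data[3]=13 ≤ 17 → i=3, swap data[3],data[3] (no change) → 15 5 16 13 4 18 6 12 10 2 9 17
j=4: data[4]=4 ≤ 17 → i=4, swap data[4],data[4] (no change) → 15 5 16 13 4 18 6 12 10 2 9 17
j=5: data[5]=18 > 17 → no swap
j=6: data[6]=6 ≤ 17 → i=5, swap data[5],data[6] → 15 5 16 13 4 6 18 12 10 2 9 17
j=7: data[7]=12 ≤ 17 → i=6, swap data[6],data[7] → 15 5 16 13 4 6 12 18 10 2 9 17
(after j=7) data = 15 5 16 13 4 6 12 18 10 2 9 17

15 5 16 13 4 6 12 18 10 2 9 17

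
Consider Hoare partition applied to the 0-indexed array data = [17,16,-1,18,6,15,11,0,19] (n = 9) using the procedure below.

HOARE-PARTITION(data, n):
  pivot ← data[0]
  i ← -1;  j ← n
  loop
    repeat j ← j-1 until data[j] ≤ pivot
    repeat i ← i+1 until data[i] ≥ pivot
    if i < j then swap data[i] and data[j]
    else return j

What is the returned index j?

5

pivot = data[0] = 17; i = -1, j = 9
j→7 (data[7]=0≤17), i→0 (data[0]=17≥17); i<j, swap → [0,16,-1,18,6,15,11,17,19]
j→6 (data[6]=11≤17), i→3 (data[3]=18≥17); i<j, swap → [0,16,-1,11,6,15,18,17,19]
j→5, i→6; i≥j, return j=5. data = [0,16,-1,11,6,15,18,17,19]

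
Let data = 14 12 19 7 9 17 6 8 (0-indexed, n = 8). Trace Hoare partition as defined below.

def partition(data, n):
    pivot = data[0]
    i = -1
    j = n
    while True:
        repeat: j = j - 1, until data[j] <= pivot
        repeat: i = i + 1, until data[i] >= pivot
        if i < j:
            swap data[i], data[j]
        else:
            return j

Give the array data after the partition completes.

8 12 6 7 9 17 19 14

pivot = data[0] = 14; i = -1, j = 8
j→7 (data[7]=8≤14), i→0 (data[0]=14≥14); i<j, swap → 8 12 19 7 9 17 6 14
j→6 (data[6]=6≤14), i→2 (data[2]=19≥14); i<j, swap → 8 12 6 7 9 17 19 14
j→4, i→5; i≥j, return j=4. data = 8 12 6 7 9 17 19 14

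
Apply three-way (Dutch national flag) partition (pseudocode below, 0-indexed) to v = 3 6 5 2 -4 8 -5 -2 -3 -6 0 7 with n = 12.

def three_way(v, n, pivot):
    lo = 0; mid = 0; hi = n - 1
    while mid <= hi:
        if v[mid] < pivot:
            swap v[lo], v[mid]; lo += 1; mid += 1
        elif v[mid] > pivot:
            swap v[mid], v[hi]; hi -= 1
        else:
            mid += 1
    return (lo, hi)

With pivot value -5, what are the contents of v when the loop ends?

lo=0 mid=0 hi=11
3>-5: swap(0,11), hi=10 ⇒ 7 6 5 2 -4 8 -5 -2 -3 -6 0 3
7>-5: swap(0,10), hi=9 ⇒ 0 6 5 2 -4 8 -5 -2 -3 -6 7 3
0>-5: swap(0,9), hi=8 ⇒ -6 6 5 2 -4 8 -5 -2 -3 0 7 3
-6<-5: swap(0,0), lo=1 mid=1 ⇒ -6 6 5 2 -4 8 -5 -2 -3 0 7 3
6>-5: swap(1,8), hi=7 ⇒ -6 -3 5 2 -4 8 -5 -2 6 0 7 3
-3>-5: swap(1,7), hi=6 ⇒ -6 -2 5 2 -4 8 -5 -3 6 0 7 3
-2>-5: swap(1,6), hi=5 ⇒ -6 -5 5 2 -4 8 -2 -3 6 0 7 3
-5=-5: mid=2
5>-5: swap(2,5), hi=4 ⇒ -6 -5 8 2 -4 5 -2 -3 6 0 7 3
8>-5: swap(2,4), hi=3 ⇒ -6 -5 -4 2 8 5 -2 -3 6 0 7 3
-4>-5: swap(2,3), hi=2 ⇒ -6 -5 2 -4 8 5 -2 -3 6 0 7 3
2>-5: swap(2,2), hi=1 ⇒ -6 -5 2 -4 8 5 -2 -3 6 0 7 3
done. lo=1 hi=1; v=-6 -5 2 -4 8 5 -2 -3 6 0 7 3

-6 -5 2 -4 8 5 -2 -3 6 0 7 3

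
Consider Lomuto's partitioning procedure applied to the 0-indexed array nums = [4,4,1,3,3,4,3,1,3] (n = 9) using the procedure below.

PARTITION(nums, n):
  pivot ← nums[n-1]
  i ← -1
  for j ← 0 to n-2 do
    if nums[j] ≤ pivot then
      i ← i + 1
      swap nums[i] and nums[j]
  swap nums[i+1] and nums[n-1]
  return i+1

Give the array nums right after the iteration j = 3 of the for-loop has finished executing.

[1,3,4,4,3,4,3,1,3]

pivot = nums[8] = 3; i = -1
j=0: nums[0]=4 > 3 → no swap
j=1: nums[1]=4 > 3 → no swap
j=2: nums[2]=1 ≤ 3 → i=0, swap nums[0],nums[2] → [1,4,4,3,3,4,3,1,3]
j=3: nums[3]=3 ≤ 3 → i=1, swap nums[1],nums[3] → [1,3,4,4,3,4,3,1,3]
(after j=3) nums = [1,3,4,4,3,4,3,1,3]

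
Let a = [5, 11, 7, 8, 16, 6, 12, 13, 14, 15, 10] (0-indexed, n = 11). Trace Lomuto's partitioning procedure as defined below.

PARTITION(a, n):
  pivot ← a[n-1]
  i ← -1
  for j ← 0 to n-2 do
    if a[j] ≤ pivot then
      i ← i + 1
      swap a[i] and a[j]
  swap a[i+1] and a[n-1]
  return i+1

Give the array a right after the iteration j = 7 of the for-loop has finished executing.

pivot = a[10] = 10; i = -1
j=0: a[0]=5 ≤ 10 → i=0, swap a[0],a[0] (no change) → [5, 11, 7, 8, 16, 6, 12, 13, 14, 15, 10]
j=1: a[1]=11 > 10 → no swap
j=2: a[2]=7 ≤ 10 → i=1, swap a[1],a[2] → [5, 7, 11, 8, 16, 6, 12, 13, 14, 15, 10]
j=3: a[3]=8 ≤ 10 → i=2, swap a[2],a[3] → [5, 7, 8, 11, 16, 6, 12, 13, 14, 15, 10]
j=4: a[4]=16 > 10 → no swap
j=5: a[5]=6 ≤ 10 → i=3, swap a[3],a[5] → [5, 7, 8, 6, 16, 11, 12, 13, 14, 15, 10]
j=6: a[6]=12 > 10 → no swap
j=7: a[7]=13 > 10 → no swap
(after j=7) a = [5, 7, 8, 6, 16, 11, 12, 13, 14, 15, 10]

[5, 7, 8, 6, 16, 11, 12, 13, 14, 15, 10]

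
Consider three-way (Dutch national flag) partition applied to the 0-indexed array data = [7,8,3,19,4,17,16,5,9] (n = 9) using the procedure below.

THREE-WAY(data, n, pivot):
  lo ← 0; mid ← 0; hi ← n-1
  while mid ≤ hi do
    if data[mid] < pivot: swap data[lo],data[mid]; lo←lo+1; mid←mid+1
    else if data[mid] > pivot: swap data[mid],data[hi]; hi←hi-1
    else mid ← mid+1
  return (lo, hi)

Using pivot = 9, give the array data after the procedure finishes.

[7,8,3,4,5,9,16,17,19]

lo=0 mid=0 hi=8
7<9: swap(0,0), lo=1 mid=1 ⇒ [7,8,3,19,4,17,16,5,9]
8<9: swap(1,1), lo=2 mid=2 ⇒ [7,8,3,19,4,17,16,5,9]
3<9: swap(2,2), lo=3 mid=3 ⇒ [7,8,3,19,4,17,16,5,9]
19>9: swap(3,8), hi=7 ⇒ [7,8,3,9,4,17,16,5,19]
9=9: mid=4
4<9: swap(3,4), lo=4 mid=5 ⇒ [7,8,3,4,9,17,16,5,19]
17>9: swap(5,7), hi=6 ⇒ [7,8,3,4,9,5,16,17,19]
5<9: swap(4,5), lo=5 mid=6 ⇒ [7,8,3,4,5,9,16,17,19]
16>9: swap(6,6), hi=5 ⇒ [7,8,3,4,5,9,16,17,19]
done. lo=5 hi=5; data=[7,8,3,4,5,9,16,17,19]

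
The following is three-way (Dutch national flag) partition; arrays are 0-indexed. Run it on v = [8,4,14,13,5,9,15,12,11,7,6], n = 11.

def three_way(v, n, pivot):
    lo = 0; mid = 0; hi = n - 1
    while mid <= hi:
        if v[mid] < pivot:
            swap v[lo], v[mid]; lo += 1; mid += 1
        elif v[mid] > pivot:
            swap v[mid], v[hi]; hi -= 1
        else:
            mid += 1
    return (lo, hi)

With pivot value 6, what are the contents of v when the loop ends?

pivot = 6; lo=0, mid=0, hi=10
v[mid]=8>6: swap v[0],v[10]; hi=9 → [6,4,14,13,5,9,15,12,11,7,8]
v[mid]=6=6: mid=1
v[mid]=4<6: swap v[0],v[1]; lo=1,mid=2 → [4,6,14,13,5,9,15,12,11,7,8]
v[mid]=14>6: swap v[2],v[9]; hi=8 → [4,6,7,13,5,9,15,12,11,14,8]
v[mid]=7>6: swap v[2],v[8]; hi=7 → [4,6,11,13,5,9,15,12,7,14,8]
v[mid]=11>6: swap v[2],v[7]; hi=6 → [4,6,12,13,5,9,15,11,7,14,8]
v[mid]=12>6: swap v[2],v[6]; hi=5 → [4,6,15,13,5,9,12,11,7,14,8]
v[mid]=15>6: swap v[2],v[5]; hi=4 → [4,6,9,13,5,15,12,11,7,14,8]
v[mid]=9>6: swap v[2],v[4]; hi=3 → [4,6,5,13,9,15,12,11,7,14,8]
v[mid]=5<6: swap v[1],v[2]; lo=2,mid=3 → [4,5,6,13,9,15,12,11,7,14,8]
v[mid]=13>6: swap v[3],v[3]; hi=2 → [4,5,6,13,9,15,12,11,7,14,8]
end: lo=2, hi=2; v = [4,5,6,13,9,15,12,11,7,14,8]

[4,5,6,13,9,15,12,11,7,14,8]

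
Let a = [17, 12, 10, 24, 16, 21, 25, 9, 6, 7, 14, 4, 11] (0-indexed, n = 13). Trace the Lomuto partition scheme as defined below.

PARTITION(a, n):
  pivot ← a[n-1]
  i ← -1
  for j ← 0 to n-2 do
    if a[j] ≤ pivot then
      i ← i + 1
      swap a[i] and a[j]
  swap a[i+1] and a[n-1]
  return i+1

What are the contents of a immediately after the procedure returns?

[10, 9, 6, 7, 4, 11, 25, 12, 17, 24, 14, 16, 21]

pivot = a[12] = 11; i = -1
j=0: a[0]=17 > 11 → no swap
j=1: a[1]=12 > 11 → no swap
j=2: a[2]=10 ≤ 11 → i=0, swap a[0],a[2] → [10, 12, 17, 24, 16, 21, 25, 9, 6, 7, 14, 4, 11]
j=3: a[3]=24 > 11 → no swap
j=4: a[4]=16 > 11 → no swap
j=5: a[5]=21 > 11 → no swap
j=6: a[6]=25 > 11 → no swap
j=7: a[7]=9 ≤ 11 → i=1, swap a[1],a[7] → [10, 9, 17, 24, 16, 21, 25, 12, 6, 7, 14, 4, 11]
j=8: a[8]=6 ≤ 11 → i=2, swap a[2],a[8] → [10, 9, 6, 24, 16, 21, 25, 12, 17, 7, 14, 4, 11]
j=9: a[9]=7 ≤ 11 → i=3, swap a[3],a[9] → [10, 9, 6, 7, 16, 21, 25, 12, 17, 24, 14, 4, 11]
j=10: a[10]=14 > 11 → no swap
j=11: a[11]=4 ≤ 11 → i=4, swap a[4],a[11] → [10, 9, 6, 7, 4, 21, 25, 12, 17, 24, 14, 16, 11]
final swap a[5],a[12] → [10, 9, 6, 7, 4, 11, 25, 12, 17, 24, 14, 16, 21]; return 5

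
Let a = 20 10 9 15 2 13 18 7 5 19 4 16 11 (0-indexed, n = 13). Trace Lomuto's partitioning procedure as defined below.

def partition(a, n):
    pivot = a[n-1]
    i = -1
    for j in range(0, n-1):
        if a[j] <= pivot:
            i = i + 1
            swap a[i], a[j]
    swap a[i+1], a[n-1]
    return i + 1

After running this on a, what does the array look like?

pivot = a[12] = 11; i = -1
j=0: a[0]=20 > 11 → no swap
j=1: a[1]=10 ≤ 11 → i=0, swap a[0],a[1] → 10 20 9 15 2 13 18 7 5 19 4 16 11
j=2: a[2]=9 ≤ 11 → i=1, swap a[1],a[2] → 10 9 20 15 2 13 18 7 5 19 4 16 11
j=3: a[3]=15 > 11 → no swap
j=4: a[4]=2 ≤ 11 → i=2, swap a[2],a[4] → 10 9 2 15 20 13 18 7 5 19 4 16 11
j=5: a[5]=13 > 11 → no swap
j=6: a[6]=18 > 11 → no swap
j=7: a[7]=7 ≤ 11 → i=3, swap a[3],a[7] → 10 9 2 7 20 13 18 15 5 19 4 16 11
j=8: a[8]=5 ≤ 11 → i=4, swap a[4],a[8] → 10 9 2 7 5 13 18 15 20 19 4 16 11
j=9: a[9]=19 > 11 → no swap
j=10: a[10]=4 ≤ 11 → i=5, swap a[5],a[10] → 10 9 2 7 5 4 18 15 20 19 13 16 11
j=11: a[11]=16 > 11 → no swap
final swap a[6],a[12] → 10 9 2 7 5 4 11 15 20 19 13 16 18; return 6

10 9 2 7 5 4 11 15 20 19 13 16 18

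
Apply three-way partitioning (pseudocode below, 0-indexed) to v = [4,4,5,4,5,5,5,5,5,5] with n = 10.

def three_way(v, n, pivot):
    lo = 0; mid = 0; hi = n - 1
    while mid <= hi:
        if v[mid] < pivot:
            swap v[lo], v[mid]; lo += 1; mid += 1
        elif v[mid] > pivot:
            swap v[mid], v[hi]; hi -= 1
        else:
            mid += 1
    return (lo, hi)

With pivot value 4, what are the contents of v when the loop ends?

[4,4,4,5,5,5,5,5,5,5]

lo=0 mid=0 hi=9
4=4: mid=1
4=4: mid=2
5>4: swap(2,9), hi=8 ⇒ [4,4,5,4,5,5,5,5,5,5]
5>4: swap(2,8), hi=7 ⇒ [4,4,5,4,5,5,5,5,5,5]
5>4: swap(2,7), hi=6 ⇒ [4,4,5,4,5,5,5,5,5,5]
5>4: swap(2,6), hi=5 ⇒ [4,4,5,4,5,5,5,5,5,5]
5>4: swap(2,5), hi=4 ⇒ [4,4,5,4,5,5,5,5,5,5]
5>4: swap(2,4), hi=3 ⇒ [4,4,5,4,5,5,5,5,5,5]
5>4: swap(2,3), hi=2 ⇒ [4,4,4,5,5,5,5,5,5,5]
4=4: mid=3
done. lo=0 hi=2; v=[4,4,4,5,5,5,5,5,5,5]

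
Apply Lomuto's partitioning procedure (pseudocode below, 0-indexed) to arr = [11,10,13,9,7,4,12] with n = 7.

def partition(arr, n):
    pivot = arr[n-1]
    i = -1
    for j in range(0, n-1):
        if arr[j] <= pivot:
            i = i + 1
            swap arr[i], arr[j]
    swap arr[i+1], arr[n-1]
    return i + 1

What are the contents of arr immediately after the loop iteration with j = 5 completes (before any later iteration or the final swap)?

[11,10,9,7,4,13,12]

pivot = arr[6] = 12; i = -1
j=0: arr[0]=11 ≤ 12 → i=0, swap arr[0],arr[0] (no change) → [11,10,13,9,7,4,12]
j=1: arr[1]=10 ≤ 12 → i=1, swap arr[1],arr[1] (no change) → [11,10,13,9,7,4,12]
j=2: arr[2]=13 > 12 → no swap
j=3: arr[3]=9 ≤ 12 → i=2, swap arr[2],arr[3] → [11,10,9,13,7,4,12]
j=4: arr[4]=7 ≤ 12 → i=3, swap arr[3],arr[4] → [11,10,9,7,13,4,12]
j=5: arr[5]=4 ≤ 12 → i=4, swap arr[4],arr[5] → [11,10,9,7,4,13,12]
(after j=5) arr = [11,10,9,7,4,13,12]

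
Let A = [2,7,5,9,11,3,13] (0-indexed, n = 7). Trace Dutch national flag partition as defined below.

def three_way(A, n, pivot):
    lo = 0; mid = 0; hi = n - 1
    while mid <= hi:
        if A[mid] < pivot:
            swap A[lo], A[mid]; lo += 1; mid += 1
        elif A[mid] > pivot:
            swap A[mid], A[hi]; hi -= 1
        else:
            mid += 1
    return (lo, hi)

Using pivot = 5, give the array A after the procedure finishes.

lo=0 mid=0 hi=6
2<5: swap(0,0), lo=1 mid=1 ⇒ [2,7,5,9,11,3,13]
7>5: swap(1,6), hi=5 ⇒ [2,13,5,9,11,3,7]
13>5: swap(1,5), hi=4 ⇒ [2,3,5,9,11,13,7]
3<5: swap(1,1), lo=2 mid=2 ⇒ [2,3,5,9,11,13,7]
5=5: mid=3
9>5: swap(3,4), hi=3 ⇒ [2,3,5,11,9,13,7]
11>5: swap(3,3), hi=2 ⇒ [2,3,5,11,9,13,7]
done. lo=2 hi=2; A=[2,3,5,11,9,13,7]

[2,3,5,11,9,13,7]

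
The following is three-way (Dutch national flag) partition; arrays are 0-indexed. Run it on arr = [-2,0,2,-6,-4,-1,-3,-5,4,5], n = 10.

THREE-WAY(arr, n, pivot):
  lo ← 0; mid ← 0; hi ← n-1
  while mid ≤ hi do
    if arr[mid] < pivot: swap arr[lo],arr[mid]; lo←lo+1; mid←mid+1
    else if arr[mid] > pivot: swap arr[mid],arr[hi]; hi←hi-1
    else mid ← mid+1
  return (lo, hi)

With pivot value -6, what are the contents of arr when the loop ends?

pivot = -6; lo=0, mid=0, hi=9
arr[mid]=-2>-6: swap arr[0],arr[9]; hi=8 → [5,0,2,-6,-4,-1,-3,-5,4,-2]
arr[mid]=5>-6: swap arr[0],arr[8]; hi=7 → [4,0,2,-6,-4,-1,-3,-5,5,-2]
arr[mid]=4>-6: swap arr[0],arr[7]; hi=6 → [-5,0,2,-6,-4,-1,-3,4,5,-2]
arr[mid]=-5>-6: swap arr[0],arr[6]; hi=5 → [-3,0,2,-6,-4,-1,-5,4,5,-2]
arr[mid]=-3>-6: swap arr[0],arr[5]; hi=4 → [-1,0,2,-6,-4,-3,-5,4,5,-2]
arr[mid]=-1>-6: swap arr[0],arr[4]; hi=3 → [-4,0,2,-6,-1,-3,-5,4,5,-2]
arr[mid]=-4>-6: swap arr[0],arr[3]; hi=2 → [-6,0,2,-4,-1,-3,-5,4,5,-2]
arr[mid]=-6=-6: mid=1
arr[mid]=0>-6: swap arr[1],arr[2]; hi=1 → [-6,2,0,-4,-1,-3,-5,4,5,-2]
arr[mid]=2>-6: swap arr[1],arr[1]; hi=0 → [-6,2,0,-4,-1,-3,-5,4,5,-2]
end: lo=0, hi=0; arr = [-6,2,0,-4,-1,-3,-5,4,5,-2]

[-6,2,0,-4,-1,-3,-5,4,5,-2]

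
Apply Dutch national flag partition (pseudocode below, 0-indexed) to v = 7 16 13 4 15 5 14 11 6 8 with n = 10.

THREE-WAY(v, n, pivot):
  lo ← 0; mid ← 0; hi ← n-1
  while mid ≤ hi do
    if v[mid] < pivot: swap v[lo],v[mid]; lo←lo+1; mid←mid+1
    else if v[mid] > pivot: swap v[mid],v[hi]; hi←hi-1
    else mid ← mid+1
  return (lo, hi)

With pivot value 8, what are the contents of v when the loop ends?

pivot = 8; lo=0, mid=0, hi=9
v[mid]=7<8: swap v[0],v[0]; lo=1,mid=1 → 7 16 13 4 15 5 14 11 6 8
v[mid]=16>8: swap v[1],v[9]; hi=8 → 7 8 13 4 15 5 14 11 6 16
v[mid]=8=8: mid=2
v[mid]=13>8: swap v[2],v[8]; hi=7 → 7 8 6 4 15 5 14 11 13 16
v[mid]=6<8: swap v[1],v[2]; lo=2,mid=3 → 7 6 8 4 15 5 14 11 13 16
v[mid]=4<8: swap v[2],v[3]; lo=3,mid=4 → 7 6 4 8 15 5 14 11 13 16
v[mid]=15>8: swap v[4],v[7]; hi=6 → 7 6 4 8 11 5 14 15 13 16
v[mid]=11>8: swap v[4],v[6]; hi=5 → 7 6 4 8 14 5 11 15 13 16
v[mid]=14>8: swap v[4],v[5]; hi=4 → 7 6 4 8 5 14 11 15 13 16
v[mid]=5<8: swap v[3],v[4]; lo=4,mid=5 → 7 6 4 5 8 14 11 15 13 16
end: lo=4, hi=4; v = 7 6 4 5 8 14 11 15 13 16

7 6 4 5 8 14 11 15 13 16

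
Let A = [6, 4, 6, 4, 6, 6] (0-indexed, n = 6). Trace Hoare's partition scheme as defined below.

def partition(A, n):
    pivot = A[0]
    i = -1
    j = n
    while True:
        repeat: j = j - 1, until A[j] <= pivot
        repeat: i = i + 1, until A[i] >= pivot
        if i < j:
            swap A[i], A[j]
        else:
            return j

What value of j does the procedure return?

pivot=6
j stops at 5 (6), i stops at 0 (6); swap ⇒ [6, 4, 6, 4, 6, 6]
j stops at 4 (6), i stops at 2 (6); swap ⇒ [6, 4, 6, 4, 6, 6]
j stops at 3, i stops at 4; i≥j ⇒ return 3. A=[6, 4, 6, 4, 6, 6]

3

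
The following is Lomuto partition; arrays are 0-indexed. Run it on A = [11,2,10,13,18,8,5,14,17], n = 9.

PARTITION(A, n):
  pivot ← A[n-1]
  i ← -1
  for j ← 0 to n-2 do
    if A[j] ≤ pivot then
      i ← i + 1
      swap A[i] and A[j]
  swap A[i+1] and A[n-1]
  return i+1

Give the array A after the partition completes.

pivot=17, i=-1
j=0: 11≤17, i=0, swap(0,0) ⇒ [11,2,10,13,18,8,5,14,17]
j=1: 2≤17, i=1, swap(1,1) ⇒ [11,2,10,13,18,8,5,14,17]
j=2: 10≤17, i=2, swap(2,2) ⇒ [11,2,10,13,18,8,5,14,17]
j=3: 13≤17, i=3, swap(3,3) ⇒ [11,2,10,13,18,8,5,14,17]
j=4: 18>17, skip
j=5: 8≤17, i=4, swap(4,5) ⇒ [11,2,10,13,8,18,5,14,17]
j=6: 5≤17, i=5, swap(5,6) ⇒ [11,2,10,13,8,5,18,14,17]
j=7: 14≤17, i=6, swap(6,7) ⇒ [11,2,10,13,8,5,14,18,17]
swap(7,8) ⇒ [11,2,10,13,8,5,14,17,18]; return 7

[11,2,10,13,8,5,14,17,18]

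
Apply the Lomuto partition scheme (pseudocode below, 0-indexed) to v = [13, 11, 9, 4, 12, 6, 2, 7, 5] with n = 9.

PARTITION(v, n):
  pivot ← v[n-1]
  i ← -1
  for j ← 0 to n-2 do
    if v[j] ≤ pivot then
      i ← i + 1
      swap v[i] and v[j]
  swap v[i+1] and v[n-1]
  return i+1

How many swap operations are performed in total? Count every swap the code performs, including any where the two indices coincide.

pivot = v[8] = 5; i = -1
j=0: v[0]=13 > 5 → no swap
j=1: v[1]=11 > 5 → no swap
j=2: v[2]=9 > 5 → no swap
j=3: v[3]=4 ≤ 5 → i=0, swap v[0],v[3] → [4, 11, 9, 13, 12, 6, 2, 7, 5]
j=4: v[4]=12 > 5 → no swap
j=5: v[5]=6 > 5 → no swap
j=6: v[6]=2 ≤ 5 → i=1, swap v[1],v[6] → [4, 2, 9, 13, 12, 6, 11, 7, 5]
j=7: v[7]=7 > 5 → no swap
final swap v[2],v[8] → [4, 2, 5, 13, 12, 6, 11, 7, 9]; return 2

3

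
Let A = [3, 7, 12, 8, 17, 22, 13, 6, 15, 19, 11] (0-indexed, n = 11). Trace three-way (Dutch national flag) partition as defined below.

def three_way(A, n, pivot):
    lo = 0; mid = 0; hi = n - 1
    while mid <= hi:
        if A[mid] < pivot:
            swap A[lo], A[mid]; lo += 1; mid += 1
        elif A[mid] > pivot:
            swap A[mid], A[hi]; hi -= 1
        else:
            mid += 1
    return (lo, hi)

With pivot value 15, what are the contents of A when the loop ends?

pivot = 15; lo=0, mid=0, hi=10
A[mid]=3<15: swap A[0],A[0]; lo=1,mid=1 → [3, 7, 12, 8, 17, 22, 13, 6, 15, 19, 11]
A[mid]=7<15: swap A[1],A[1]; lo=2,mid=2 → [3, 7, 12, 8, 17, 22, 13, 6, 15, 19, 11]
A[mid]=12<15: swap A[2],A[2]; lo=3,mid=3 → [3, 7, 12, 8, 17, 22, 13, 6, 15, 19, 11]
A[mid]=8<15: swap A[3],A[3]; lo=4,mid=4 → [3, 7, 12, 8, 17, 22, 13, 6, 15, 19, 11]
A[mid]=17>15: swap A[4],A[10]; hi=9 → [3, 7, 12, 8, 11, 22, 13, 6, 15, 19, 17]
A[mid]=11<15: swap A[4],A[4]; lo=5,mid=5 → [3, 7, 12, 8, 11, 22, 13, 6, 15, 19, 17]
A[mid]=22>15: swap A[5],A[9]; hi=8 → [3, 7, 12, 8, 11, 19, 13, 6, 15, 22, 17]
A[mid]=19>15: swap A[5],A[8]; hi=7 → [3, 7, 12, 8, 11, 15, 13, 6, 19, 22, 17]
A[mid]=15=15: mid=6
A[mid]=13<15: swap A[5],A[6]; lo=6,mid=7 → [3, 7, 12, 8, 11, 13, 15, 6, 19, 22, 17]
A[mid]=6<15: swap A[6],A[7]; lo=7,mid=8 → [3, 7, 12, 8, 11, 13, 6, 15, 19, 22, 17]
end: lo=7, hi=7; A = [3, 7, 12, 8, 11, 13, 6, 15, 19, 22, 17]

[3, 7, 12, 8, 11, 13, 6, 15, 19, 22, 17]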